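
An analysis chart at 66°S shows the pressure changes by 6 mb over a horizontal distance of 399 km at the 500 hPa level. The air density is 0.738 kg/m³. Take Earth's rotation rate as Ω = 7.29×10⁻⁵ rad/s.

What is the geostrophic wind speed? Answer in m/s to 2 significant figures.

Coriolis parameter at 66°S:
f = 2Ω sin φ = 2 × 7.29×10⁻⁵ × sin 66° = 1.33×10⁻⁴ s⁻¹
Pressure gradient: |∂P/∂n| = 600 Pa / 399000 m = 1.50×10⁻³ Pa/m
Geostrophic balance (pressure-gradient force = Coriolis force):
V_g = (1/(fρ)) |∂P/∂n| = 1.50×10⁻³ / (1.33×10⁻⁴ × 0.738) = 15.3 m/s

15 m/s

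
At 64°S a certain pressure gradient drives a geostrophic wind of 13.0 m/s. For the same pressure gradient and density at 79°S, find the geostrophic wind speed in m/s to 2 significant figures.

With the same pressure gradient and density, V_g ∝ 1/f ∝ 1/sin φ.
V₂ = V₁ · sin φ₁ / sin φ₂ = 13.0 × sin 64° / sin 79°
V₂ = 13.0 × 0.8988/0.9816 = 12 m/s

12 m/s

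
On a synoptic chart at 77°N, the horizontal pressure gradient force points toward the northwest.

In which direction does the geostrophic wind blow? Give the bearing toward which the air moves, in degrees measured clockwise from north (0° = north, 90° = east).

045°

The pressure-gradient force points toward the northwest (bearing 315°).
Geostrophic balance: in the Northern Hemisphere the Coriolis force deflects motion to the right, so the geostrophic wind blows 90° to the right of the pressure-gradient force (low pressure on the left).
Rotating 315° by 90° clockwise gives 045° — the wind blows toward the northeast.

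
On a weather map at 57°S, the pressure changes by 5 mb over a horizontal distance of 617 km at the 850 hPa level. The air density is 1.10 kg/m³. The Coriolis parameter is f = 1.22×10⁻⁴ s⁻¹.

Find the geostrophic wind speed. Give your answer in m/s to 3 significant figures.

Pressure gradient: |∂P/∂n| = 500 Pa / 617000 m = 8.10×10⁻⁴ Pa/m
Geostrophic balance (pressure-gradient force = Coriolis force):
V_g = (1/(fρ)) |∂P/∂n| = 8.10×10⁻⁴ / (1.22×10⁻⁴ × 1.10) = 6.04 m/s

6.04 m/s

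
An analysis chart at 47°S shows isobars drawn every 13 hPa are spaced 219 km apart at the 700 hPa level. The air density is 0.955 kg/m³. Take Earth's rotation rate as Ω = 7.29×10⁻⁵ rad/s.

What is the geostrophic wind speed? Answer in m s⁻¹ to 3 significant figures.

58.3 m s⁻¹

Coriolis parameter at 47°S:
f = 2Ω sin φ = 2 × 7.29×10⁻⁵ × sin 47° = 1.07×10⁻⁴ s⁻¹
Pressure gradient: |∂P/∂n| = 1300 Pa / 219000 m = 5.94×10⁻³ Pa/m
Geostrophic balance (pressure-gradient force = Coriolis force):
V_g = (1/(fρ)) |∂P/∂n| = 5.94×10⁻³ / (1.07×10⁻⁴ × 0.955) = 58.3 m/s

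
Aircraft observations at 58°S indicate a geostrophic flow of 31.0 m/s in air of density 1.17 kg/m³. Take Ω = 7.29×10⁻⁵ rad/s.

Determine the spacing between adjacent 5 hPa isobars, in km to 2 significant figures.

Coriolis parameter at 58°S:
f = 2Ω sin φ = 2 × 7.29×10⁻⁵ × sin 58° = 1.24×10⁻⁴ s⁻¹
Geostrophic balance rearranged: |∂P/∂n| = f ρ V_g
|∂P/∂n| = 1.24×10⁻⁴ × 1.17 × 31.0 = 4.48×10⁻³ Pa/m
Isobar spacing: Δn = ΔP/|∂P/∂n| = 500 Pa / 4.48×10⁻³ Pa/m = 111492 m ≈ 110 km

110 km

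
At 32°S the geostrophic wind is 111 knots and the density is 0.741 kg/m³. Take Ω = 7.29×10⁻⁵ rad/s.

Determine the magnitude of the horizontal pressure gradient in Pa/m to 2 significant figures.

Coriolis parameter at 32°S:
f = 2Ω sin φ = 2 × 7.29×10⁻⁵ × sin 32° = 7.73×10⁻⁵ s⁻¹
Wind speed in SI: 111 knots = 57.1 m/s
Geostrophic balance rearranged: |∂P/∂n| = f ρ V_g
|∂P/∂n| = 7.73×10⁻⁵ × 0.741 × 57.1 = 3.27×10⁻³ Pa/m

3.3×10⁻³ Pa/m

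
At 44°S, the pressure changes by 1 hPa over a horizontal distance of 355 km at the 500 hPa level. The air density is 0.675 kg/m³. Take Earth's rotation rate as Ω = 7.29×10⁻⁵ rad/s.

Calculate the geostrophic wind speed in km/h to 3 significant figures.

14.8 km/h

Coriolis parameter at 44°S:
f = 2Ω sin φ = 2 × 7.29×10⁻⁵ × sin 44° = 1.01×10⁻⁴ s⁻¹
Pressure gradient: |∂P/∂n| = 100 Pa / 355000 m = 2.82×10⁻⁴ Pa/m
Geostrophic balance (pressure-gradient force = Coriolis force):
V_g = (1/(fρ)) |∂P/∂n| = 2.82×10⁻⁴ / (1.01×10⁻⁴ × 0.675) = 4.12 m/s
Converting: 4.12 m/s × 3.6 = 14.8 km/h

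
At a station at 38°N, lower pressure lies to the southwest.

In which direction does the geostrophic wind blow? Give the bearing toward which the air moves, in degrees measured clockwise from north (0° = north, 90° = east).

315°

The pressure-gradient force points toward the southwest (bearing 225°).
Geostrophic balance: in the Northern Hemisphere the Coriolis force deflects motion to the right, so the geostrophic wind blows 90° to the right of the pressure-gradient force (low pressure on the left).
Rotating 225° by 90° clockwise gives 315° — the wind blows toward the northwest.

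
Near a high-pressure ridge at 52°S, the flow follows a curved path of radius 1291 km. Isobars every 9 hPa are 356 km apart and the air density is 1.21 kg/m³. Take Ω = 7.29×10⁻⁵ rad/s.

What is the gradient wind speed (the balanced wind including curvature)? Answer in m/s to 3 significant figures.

Coriolis parameter at 52°S:
f = 2Ω sin φ = 2 × 7.29×10⁻⁵ × sin 52° = 1.15×10⁻⁴ s⁻¹
Pressure gradient: |∂P/∂n| = 900 Pa / 356000 m = 2.53×10⁻³ Pa/m
Geostrophic speed: V_g = |∂P/∂n|/(fρ) = 2.53×10⁻³/(1.15×10⁻⁴ × 1.21) = 18.2 m/s
Around a high, pressure-gradient force acts outward with centrifugal, so Coriolis balances both:
fV = (1/ρ)|∂P/∂n| + V²/R  →  V² − fR·V + fR·V_g = 0
With fR = 1.15×10⁻⁴ × 1291×10³ m = 148 m/s:
V = [fR − √((fR)² − 4 fR V_g)]/2 = [148 − √(148² − 4×148×18.2)]/2 = 21.2 m/s
Supergeostrophic (V > V_g = 18.2 m/s), as expected around a high.

21.2 m/s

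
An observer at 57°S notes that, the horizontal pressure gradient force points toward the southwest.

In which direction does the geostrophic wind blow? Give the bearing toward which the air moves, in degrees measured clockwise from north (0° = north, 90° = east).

135°

The pressure-gradient force points toward the southwest (bearing 225°).
Geostrophic balance: in the Southern Hemisphere the Coriolis force deflects motion to the left, so the geostrophic wind blows 90° to the left of the pressure-gradient force (low pressure on the right).
Rotating 225° by 90° counterclockwise gives 135° — the wind blows toward the southeast.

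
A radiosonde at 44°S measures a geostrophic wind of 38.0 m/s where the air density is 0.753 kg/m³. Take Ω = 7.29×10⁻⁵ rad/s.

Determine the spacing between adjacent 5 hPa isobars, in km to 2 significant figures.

170 km

Coriolis parameter at 44°S:
f = 2Ω sin φ = 2 × 7.29×10⁻⁵ × sin 44° = 1.01×10⁻⁴ s⁻¹
Geostrophic balance rearranged: |∂P/∂n| = f ρ V_g
|∂P/∂n| = 1.01×10⁻⁴ × 0.753 × 38.0 = 2.90×10⁻³ Pa/m
Isobar spacing: Δn = ΔP/|∂P/∂n| = 500 Pa / 2.90×10⁻³ Pa/m = 172529 m ≈ 170 km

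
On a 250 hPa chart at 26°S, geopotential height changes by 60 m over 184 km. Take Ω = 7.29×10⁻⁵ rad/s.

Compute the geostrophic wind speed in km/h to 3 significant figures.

180 km/h

Coriolis parameter at 26°S:
f = 2Ω sin φ = 2 × 7.29×10⁻⁵ × sin 26° = 6.39×10⁻⁵ s⁻¹
Height gradient: |∂Z/∂n| = 60 m / 184000 m = 3.26×10⁻⁴
On a pressure surface, geostrophic balance gives V_g = (g/f)|∂Z/∂n|:
V_g = 9.81 × 3.26×10⁻⁴ / 6.39×10⁻⁵ = 50.0 m/s
Converting: 50.0 m/s × 3.6 = 180 km/h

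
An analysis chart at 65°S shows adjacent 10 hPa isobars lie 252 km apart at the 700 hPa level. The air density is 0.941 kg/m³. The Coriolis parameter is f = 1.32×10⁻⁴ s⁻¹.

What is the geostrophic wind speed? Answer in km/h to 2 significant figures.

Pressure gradient: |∂P/∂n| = 1000 Pa / 252000 m = 3.97×10⁻³ Pa/m
Geostrophic balance (pressure-gradient force = Coriolis force):
V_g = (1/(fρ)) |∂P/∂n| = 3.97×10⁻³ / (1.32×10⁻⁴ × 0.941) = 31.9 m/s
Converting: 31.9 m/s × 3.6 = 120 km/h

120 km/h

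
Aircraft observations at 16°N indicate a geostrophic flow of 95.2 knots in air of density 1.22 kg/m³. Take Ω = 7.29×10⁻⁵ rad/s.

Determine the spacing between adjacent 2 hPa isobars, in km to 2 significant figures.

83 km

Coriolis parameter at 16°N:
f = 2Ω sin φ = 2 × 7.29×10⁻⁵ × sin 16° = 4.02×10⁻⁵ s⁻¹
Wind speed in SI: 95.2 knots = 49.0 m/s
Geostrophic balance rearranged: |∂P/∂n| = f ρ V_g
|∂P/∂n| = 4.02×10⁻⁵ × 1.22 × 49.0 = 2.40×10⁻³ Pa/m
Isobar spacing: Δn = ΔP/|∂P/∂n| = 200 Pa / 2.40×10⁻³ Pa/m = 83291 m ≈ 83 km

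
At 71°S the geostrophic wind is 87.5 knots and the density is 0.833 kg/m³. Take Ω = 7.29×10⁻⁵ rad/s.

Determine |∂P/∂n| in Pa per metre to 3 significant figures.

Coriolis parameter at 71°S:
f = 2Ω sin φ = 2 × 7.29×10⁻⁵ × sin 71° = 1.38×10⁻⁴ s⁻¹
Wind speed in SI: 87.5 knots = 45.0 m/s
Geostrophic balance rearranged: |∂P/∂n| = f ρ V_g
|∂P/∂n| = 1.38×10⁻⁴ × 0.833 × 45.0 = 5.17×10⁻³ Pa/m

5.17×10⁻³ Pa/m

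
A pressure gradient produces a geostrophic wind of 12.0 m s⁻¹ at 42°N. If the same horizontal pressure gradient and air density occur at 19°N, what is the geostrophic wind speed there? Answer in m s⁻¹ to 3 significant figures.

24.7 m s⁻¹

With the same pressure gradient and density, V_g ∝ 1/f ∝ 1/sin φ.
V₂ = V₁ · sin φ₁ / sin φ₂ = 12.0 × sin 42° / sin 19°
V₂ = 12.0 × 0.6691/0.3256 = 24.7 m s⁻¹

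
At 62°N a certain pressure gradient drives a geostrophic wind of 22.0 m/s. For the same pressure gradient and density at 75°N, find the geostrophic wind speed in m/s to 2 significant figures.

20 m/s

With the same pressure gradient and density, V_g ∝ 1/f ∝ 1/sin φ.
V₂ = V₁ · sin φ₁ / sin φ₂ = 22.0 × sin 62° / sin 75°
V₂ = 22.0 × 0.8829/0.9659 = 20 m/s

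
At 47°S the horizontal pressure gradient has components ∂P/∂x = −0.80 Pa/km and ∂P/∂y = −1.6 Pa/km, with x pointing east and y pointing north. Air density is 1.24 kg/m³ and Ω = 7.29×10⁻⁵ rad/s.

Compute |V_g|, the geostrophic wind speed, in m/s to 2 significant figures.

Coriolis parameter at 47°S:
f = 2Ω sin φ = 2 × 7.29×10⁻⁵ × sin 47° = 1.07×10⁻⁴ s⁻¹
In the Southern Hemisphere f is negative: f = −1.07×10⁻⁴ s⁻¹.
Component geostrophic relations (x east, y north):
u_g = −(1/(fρ)) ∂P/∂y,  v_g = (1/(fρ)) ∂P/∂x
u_g = −(−1.6×10⁻³)/(−1.07×10⁻⁴ × 1.24) = −12.1 m/s;  v_g = (−0.80×10⁻³)/(−1.07×10⁻⁴ × 1.24) = 6.05 m/s
|V_g| = √(u_g² + v_g²) = 13.5 m/s

14 m/s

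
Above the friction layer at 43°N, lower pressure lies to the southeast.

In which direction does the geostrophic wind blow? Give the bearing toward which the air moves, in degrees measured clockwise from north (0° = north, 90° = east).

225°

The pressure-gradient force points toward the southeast (bearing 135°).
Geostrophic balance: in the Northern Hemisphere the Coriolis force deflects motion to the right, so the geostrophic wind blows 90° to the right of the pressure-gradient force (low pressure on the left).
Rotating 135° by 90° clockwise gives 225° — the wind blows toward the southwest.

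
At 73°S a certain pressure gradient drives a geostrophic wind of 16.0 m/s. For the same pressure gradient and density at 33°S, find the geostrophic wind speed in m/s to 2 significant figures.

28 m/s

With the same pressure gradient and density, V_g ∝ 1/f ∝ 1/sin φ.
V₂ = V₁ · sin φ₁ / sin φ₂ = 16.0 × sin 73° / sin 33°
V₂ = 16.0 × 0.9563/0.5446 = 28 m/s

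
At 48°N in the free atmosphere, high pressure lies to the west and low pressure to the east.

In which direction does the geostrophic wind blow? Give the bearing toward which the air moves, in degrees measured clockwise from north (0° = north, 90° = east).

180°

The pressure-gradient force points toward the east (bearing 090°).
Geostrophic balance: in the Northern Hemisphere the Coriolis force deflects motion to the right, so the geostrophic wind blows 90° to the right of the pressure-gradient force (low pressure on the left).
Rotating 090° by 90° clockwise gives 180° — the wind blows toward the south.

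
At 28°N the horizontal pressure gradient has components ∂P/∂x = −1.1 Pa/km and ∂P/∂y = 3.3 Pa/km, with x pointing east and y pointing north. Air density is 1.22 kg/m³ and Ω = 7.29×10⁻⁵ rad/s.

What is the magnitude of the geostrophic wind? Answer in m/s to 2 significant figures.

Coriolis parameter at 28°N:
f = 2Ω sin φ = 2 × 7.29×10⁻⁵ × sin 28° = 6.84×10⁻⁵ s⁻¹
Component geostrophic relations (x east, y north):
u_g = −(1/(fρ)) ∂P/∂y,  v_g = (1/(fρ)) ∂P/∂x
u_g = −(3.3×10⁻³)/(6.84×10⁻⁵ × 1.22) = −39.5 m/s;  v_g = (−1.1×10⁻³)/(6.84×10⁻⁵ × 1.22) = −13.2 m/s
|V_g| = √(u_g² + v_g²) = 41.7 m/s

42 m/s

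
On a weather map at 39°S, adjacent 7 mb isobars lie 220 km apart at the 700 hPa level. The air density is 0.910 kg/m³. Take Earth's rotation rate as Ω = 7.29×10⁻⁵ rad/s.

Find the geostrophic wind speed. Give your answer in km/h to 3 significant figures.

137 km/h

Coriolis parameter at 39°S:
f = 2Ω sin φ = 2 × 7.29×10⁻⁵ × sin 39° = 9.18×10⁻⁵ s⁻¹
Pressure gradient: |∂P/∂n| = 700 Pa / 220000 m = 3.18×10⁻³ Pa/m
Geostrophic balance (pressure-gradient force = Coriolis force):
V_g = (1/(fρ)) |∂P/∂n| = 3.18×10⁻³ / (9.18×10⁻⁵ × 0.910) = 38.1 m/s
Converting: 38.1 m/s × 3.6 = 137 km/h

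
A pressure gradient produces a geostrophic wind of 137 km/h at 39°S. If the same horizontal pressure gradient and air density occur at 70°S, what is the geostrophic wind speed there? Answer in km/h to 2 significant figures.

92 km/h

With the same pressure gradient and density, V_g ∝ 1/f ∝ 1/sin φ.
V₂ = V₁ · sin φ₁ / sin φ₂ = 137 × sin 39° / sin 70°
V₂ = 137 × 0.6293/0.9397 = 92 km/h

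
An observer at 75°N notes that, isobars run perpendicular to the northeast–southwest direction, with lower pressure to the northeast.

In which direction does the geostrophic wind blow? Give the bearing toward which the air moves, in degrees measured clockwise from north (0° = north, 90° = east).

The pressure-gradient force points toward the northeast (bearing 045°).
Geostrophic balance: in the Northern Hemisphere the Coriolis force deflects motion to the right, so the geostrophic wind blows 90° to the right of the pressure-gradient force (low pressure on the left).
Rotating 045° by 90° clockwise gives 135° — the wind blows toward the southeast.

135°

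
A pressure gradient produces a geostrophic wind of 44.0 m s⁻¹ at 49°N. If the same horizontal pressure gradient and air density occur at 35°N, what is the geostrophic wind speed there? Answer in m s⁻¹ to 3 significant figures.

57.9 m s⁻¹

With the same pressure gradient and density, V_g ∝ 1/f ∝ 1/sin φ.
V₂ = V₁ · sin φ₁ / sin φ₂ = 44.0 × sin 49° / sin 35°
V₂ = 44.0 × 0.7547/0.5736 = 57.9 m s⁻¹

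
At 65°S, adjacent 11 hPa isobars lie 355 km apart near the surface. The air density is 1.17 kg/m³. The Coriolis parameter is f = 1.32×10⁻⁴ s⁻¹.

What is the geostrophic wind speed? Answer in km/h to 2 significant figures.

Pressure gradient: |∂P/∂n| = 1100 Pa / 355000 m = 3.10×10⁻³ Pa/m
Geostrophic balance (pressure-gradient force = Coriolis force):
V_g = (1/(fρ)) |∂P/∂n| = 3.10×10⁻³ / (1.32×10⁻⁴ × 1.17) = 20.1 m/s
Converting: 20.1 m/s × 3.6 = 72 km/h

72 km/h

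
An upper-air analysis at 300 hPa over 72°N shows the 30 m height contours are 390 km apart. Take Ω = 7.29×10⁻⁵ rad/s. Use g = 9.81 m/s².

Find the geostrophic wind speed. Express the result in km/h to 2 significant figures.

Coriolis parameter at 72°N:
f = 2Ω sin φ = 2 × 7.29×10⁻⁵ × sin 72° = 1.39×10⁻⁴ s⁻¹
Height gradient: |∂Z/∂n| = 30 m / 390000 m = 7.69×10⁻⁵
On a pressure surface, geostrophic balance gives V_g = (g/f)|∂Z/∂n|:
V_g = 9.81 × 7.69×10⁻⁵ / 1.39×10⁻⁴ = 5.44 m/s
Converting: 5.44 m/s × 3.6 = 20 km/h

20 km/h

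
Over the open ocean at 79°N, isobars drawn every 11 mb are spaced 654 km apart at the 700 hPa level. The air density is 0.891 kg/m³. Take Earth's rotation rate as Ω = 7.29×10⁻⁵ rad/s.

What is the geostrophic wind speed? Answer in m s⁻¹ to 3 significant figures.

Coriolis parameter at 79°N:
f = 2Ω sin φ = 2 × 7.29×10⁻⁵ × sin 79° = 1.43×10⁻⁴ s⁻¹
Pressure gradient: |∂P/∂n| = 1100 Pa / 654000 m = 1.68×10⁻³ Pa/m
Geostrophic balance (pressure-gradient force = Coriolis force):
V_g = (1/(fρ)) |∂P/∂n| = 1.68×10⁻³ / (1.43×10⁻⁴ × 0.891) = 13.2 m/s

13.2 m s⁻¹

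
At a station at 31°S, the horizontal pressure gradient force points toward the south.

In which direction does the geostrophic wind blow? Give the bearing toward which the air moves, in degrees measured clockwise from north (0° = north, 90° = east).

The pressure-gradient force points toward the south (bearing 180°).
Geostrophic balance: in the Southern Hemisphere the Coriolis force deflects motion to the left, so the geostrophic wind blows 90° to the left of the pressure-gradient force (low pressure on the right).
Rotating 180° by 90° counterclockwise gives 090° — the wind blows toward the east.

090°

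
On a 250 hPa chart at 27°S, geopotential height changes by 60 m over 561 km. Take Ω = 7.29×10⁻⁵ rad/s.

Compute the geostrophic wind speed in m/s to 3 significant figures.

15.9 m/s

Coriolis parameter at 27°S:
f = 2Ω sin φ = 2 × 7.29×10⁻⁵ × sin 27° = 6.62×10⁻⁵ s⁻¹
Height gradient: |∂Z/∂n| = 60 m / 561000 m = 1.07×10⁻⁴
On a pressure surface, geostrophic balance gives V_g = (g/f)|∂Z/∂n|:
V_g = 9.81 × 1.07×10⁻⁴ / 6.62×10⁻⁵ = 15.9 m/s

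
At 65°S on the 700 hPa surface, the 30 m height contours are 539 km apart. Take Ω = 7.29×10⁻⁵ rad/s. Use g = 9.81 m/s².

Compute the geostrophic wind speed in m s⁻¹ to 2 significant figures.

Coriolis parameter at 65°S:
f = 2Ω sin φ = 2 × 7.29×10⁻⁵ × sin 65° = 1.32×10⁻⁴ s⁻¹
Height gradient: |∂Z/∂n| = 30 m / 539000 m = 5.57×10⁻⁵
On a pressure surface, geostrophic balance gives V_g = (g/f)|∂Z/∂n|:
V_g = 9.81 × 5.57×10⁻⁵ / 1.32×10⁻⁴ = 4.13 m/s

4.1 m s⁻¹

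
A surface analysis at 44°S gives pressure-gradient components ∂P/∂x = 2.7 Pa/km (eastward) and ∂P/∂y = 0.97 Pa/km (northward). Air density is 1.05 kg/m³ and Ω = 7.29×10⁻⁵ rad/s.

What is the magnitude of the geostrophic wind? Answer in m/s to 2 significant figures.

27 m/s

Coriolis parameter at 44°S:
f = 2Ω sin φ = 2 × 7.29×10⁻⁵ × sin 44° = 1.01×10⁻⁴ s⁻¹
In the Southern Hemisphere f is negative: f = −1.01×10⁻⁴ s⁻¹.
Component geostrophic relations (x east, y north):
u_g = −(1/(fρ)) ∂P/∂y,  v_g = (1/(fρ)) ∂P/∂x
u_g = −(0.97×10⁻³)/(−1.01×10⁻⁴ × 1.05) = 9.12 m/s;  v_g = (2.7×10⁻³)/(−1.01×10⁻⁴ × 1.05) = −25.4 m/s
|V_g| = √(u_g² + v_g²) = 27.0 m/s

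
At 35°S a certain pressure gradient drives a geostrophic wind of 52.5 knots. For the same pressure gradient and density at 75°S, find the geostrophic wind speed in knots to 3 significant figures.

31.2 knots

With the same pressure gradient and density, V_g ∝ 1/f ∝ 1/sin φ.
V₂ = V₁ · sin φ₁ / sin φ₂ = 52.5 × sin 35° / sin 75°
V₂ = 52.5 × 0.5736/0.9659 = 31.2 knots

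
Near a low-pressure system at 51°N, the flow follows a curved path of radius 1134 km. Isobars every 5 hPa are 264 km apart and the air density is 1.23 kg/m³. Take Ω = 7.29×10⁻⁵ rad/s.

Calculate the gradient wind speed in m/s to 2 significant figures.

Coriolis parameter at 51°N:
f = 2Ω sin φ = 2 × 7.29×10⁻⁵ × sin 51° = 1.13×10⁻⁴ s⁻¹
Pressure gradient: |∂P/∂n| = 500 Pa / 264000 m = 1.89×10⁻³ Pa/m
Geostrophic speed: V_g = |∂P/∂n|/(fρ) = 1.89×10⁻³/(1.13×10⁻⁴ × 1.23) = 13.6 m/s
Around a low, centrifugal force acts outward with Coriolis, so pressure-gradient force balances both:
(1/ρ)|∂P/∂n| = fV + V²/R  →  V² + fR·V − fR·V_g = 0
With fR = 1.13×10⁻⁴ × 1134×10³ m = 128 m/s:
V = [−fR + √((fR)² + 4 fR V_g)]/2 = [−128 + √(128² + 4×128×13.6)]/2 = 12.4 m/s
Subgeostrophic (V < V_g = 13.6 m/s), as expected around a low.

12 m/s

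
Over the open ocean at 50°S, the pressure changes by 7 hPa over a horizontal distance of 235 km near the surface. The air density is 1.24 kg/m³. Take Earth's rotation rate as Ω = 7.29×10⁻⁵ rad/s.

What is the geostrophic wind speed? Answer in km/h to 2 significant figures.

77 km/h

Coriolis parameter at 50°S:
f = 2Ω sin φ = 2 × 7.29×10⁻⁵ × sin 50° = 1.12×10⁻⁴ s⁻¹
Pressure gradient: |∂P/∂n| = 700 Pa / 235000 m = 2.98×10⁻³ Pa/m
Geostrophic balance (pressure-gradient force = Coriolis force):
V_g = (1/(fρ)) |∂P/∂n| = 2.98×10⁻³ / (1.12×10⁻⁴ × 1.24) = 21.5 m/s
Converting: 21.5 m/s × 3.6 = 77 km/h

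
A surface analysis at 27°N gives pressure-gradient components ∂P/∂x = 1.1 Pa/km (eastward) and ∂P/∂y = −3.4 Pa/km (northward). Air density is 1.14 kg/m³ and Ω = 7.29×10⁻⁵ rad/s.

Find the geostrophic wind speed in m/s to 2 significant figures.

Coriolis parameter at 27°N:
f = 2Ω sin φ = 2 × 7.29×10⁻⁵ × sin 27° = 6.62×10⁻⁵ s⁻¹
Component geostrophic relations (x east, y north):
u_g = −(1/(fρ)) ∂P/∂y,  v_g = (1/(fρ)) ∂P/∂x
u_g = −(−3.4×10⁻³)/(6.62×10⁻⁵ × 1.14) = 45.1 m/s;  v_g = (1.1×10⁻³)/(6.62×10⁻⁵ × 1.14) = 14.6 m/s
|V_g| = √(u_g² + v_g²) = 47.4 m/s

47 m/s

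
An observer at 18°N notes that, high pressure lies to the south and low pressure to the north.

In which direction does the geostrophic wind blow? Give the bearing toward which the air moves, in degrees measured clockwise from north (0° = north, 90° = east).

090°

The pressure-gradient force points toward the north (bearing 000°).
Geostrophic balance: in the Northern Hemisphere the Coriolis force deflects motion to the right, so the geostrophic wind blows 90° to the right of the pressure-gradient force (low pressure on the left).
Rotating 000° by 90° clockwise gives 090° — the wind blows toward the east.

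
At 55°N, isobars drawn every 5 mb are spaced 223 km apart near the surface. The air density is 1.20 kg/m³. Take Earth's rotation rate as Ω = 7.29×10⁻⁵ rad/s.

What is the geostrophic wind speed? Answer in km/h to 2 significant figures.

56 km/h

Coriolis parameter at 55°N:
f = 2Ω sin φ = 2 × 7.29×10⁻⁵ × sin 55° = 1.19×10⁻⁴ s⁻¹
Pressure gradient: |∂P/∂n| = 500 Pa / 223000 m = 2.24×10⁻³ Pa/m
Geostrophic balance (pressure-gradient force = Coriolis force):
V_g = (1/(fρ)) |∂P/∂n| = 2.24×10⁻³ / (1.19×10⁻⁴ × 1.20) = 15.6 m/s
Converting: 15.6 m/s × 3.6 = 56 km/h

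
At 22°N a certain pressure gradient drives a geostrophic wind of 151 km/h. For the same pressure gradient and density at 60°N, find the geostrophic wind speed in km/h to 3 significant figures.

65.3 km/h

With the same pressure gradient and density, V_g ∝ 1/f ∝ 1/sin φ.
V₂ = V₁ · sin φ₁ / sin φ₂ = 151 × sin 22° / sin 60°
V₂ = 151 × 0.3746/0.8660 = 65.3 km/h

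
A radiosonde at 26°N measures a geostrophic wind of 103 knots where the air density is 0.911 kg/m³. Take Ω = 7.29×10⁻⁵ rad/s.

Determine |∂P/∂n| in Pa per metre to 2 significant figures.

Coriolis parameter at 26°N:
f = 2Ω sin φ = 2 × 7.29×10⁻⁵ × sin 26° = 6.39×10⁻⁵ s⁻¹
Wind speed in SI: 103 knots = 53.0 m/s
Geostrophic balance rearranged: |∂P/∂n| = f ρ V_g
|∂P/∂n| = 6.39×10⁻⁵ × 0.911 × 53.0 = 3.09×10⁻³ Pa/m

3.1×10⁻³ Pa/m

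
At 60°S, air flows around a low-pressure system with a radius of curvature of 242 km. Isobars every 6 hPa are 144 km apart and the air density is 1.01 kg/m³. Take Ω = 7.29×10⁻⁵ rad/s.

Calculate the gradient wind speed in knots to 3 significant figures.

Coriolis parameter at 60°S:
f = 2Ω sin φ = 2 × 7.29×10⁻⁵ × sin 60° = 1.26×10⁻⁴ s⁻¹
Pressure gradient: |∂P/∂n| = 600 Pa / 144000 m = 4.17×10⁻³ Pa/m
Geostrophic speed: V_g = |∂P/∂n|/(fρ) = 4.17×10⁻³/(1.26×10⁻⁴ × 1.01) = 32.7 m/s
Around a low, centrifugal force acts outward with Coriolis, so pressure-gradient force balances both:
(1/ρ)|∂P/∂n| = fV + V²/R  →  V² + fR·V − fR·V_g = 0
With fR = 1.26×10⁻⁴ × 242×10³ m = 30.6 m/s:
V = [−fR + √((fR)² + 4 fR V_g)]/2 = [−30.6 + √(30.6² + 4×30.6×32.7)]/2 = 19.8 m/s
Subgeostrophic (V < V_g = 32.7 m/s), as expected around a low.
Converting: 19.8 m/s × 1.944 = 38.5 knots

38.5 knots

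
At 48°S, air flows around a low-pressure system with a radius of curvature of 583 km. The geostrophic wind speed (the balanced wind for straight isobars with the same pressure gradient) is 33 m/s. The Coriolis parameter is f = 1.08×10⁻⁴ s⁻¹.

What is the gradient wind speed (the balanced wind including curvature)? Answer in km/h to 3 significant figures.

86.1 km/h

Around a low, centrifugal force acts outward with Coriolis, so pressure-gradient force balances both:
(1/ρ)|∂P/∂n| = fV + V²/R  →  V² + fR·V − fR·V_g = 0
With fR = 1.08×10⁻⁴ × 583×10³ m = 63.0 m/s:
V = [−fR + √((fR)² + 4 fR V_g)]/2 = [−63.0 + √(63.0² + 4×63.0×33)]/2 = 23.9 m/s
Subgeostrophic (V < V_g = 33 m/s), as expected around a low.
Converting: 23.9 m/s × 3.6 = 86.1 km/h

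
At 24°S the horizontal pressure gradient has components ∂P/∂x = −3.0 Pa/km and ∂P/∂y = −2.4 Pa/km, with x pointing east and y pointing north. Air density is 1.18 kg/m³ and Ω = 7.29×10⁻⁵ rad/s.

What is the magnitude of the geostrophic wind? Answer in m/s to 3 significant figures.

Coriolis parameter at 24°S:
f = 2Ω sin φ = 2 × 7.29×10⁻⁵ × sin 24° = 5.93×10⁻⁵ s⁻¹
In the Southern Hemisphere f is negative: f = −5.93×10⁻⁵ s⁻¹.
Component geostrophic relations (x east, y north):
u_g = −(1/(fρ)) ∂P/∂y,  v_g = (1/(fρ)) ∂P/∂x
u_g = −(−2.4×10⁻³)/(−5.93×10⁻⁵ × 1.18) = −34.3 m/s;  v_g = (−3.0×10⁻³)/(−5.93×10⁻⁵ × 1.18) = 42.9 m/s
|V_g| = √(u_g² + v_g²) = 54.9 m/s

54.9 m/s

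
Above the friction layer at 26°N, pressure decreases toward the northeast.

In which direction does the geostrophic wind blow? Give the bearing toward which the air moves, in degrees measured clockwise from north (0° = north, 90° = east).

135°

The pressure-gradient force points toward the northeast (bearing 045°).
Geostrophic balance: in the Northern Hemisphere the Coriolis force deflects motion to the right, so the geostrophic wind blows 90° to the right of the pressure-gradient force (low pressure on the left).
Rotating 045° by 90° clockwise gives 135° — the wind blows toward the southeast.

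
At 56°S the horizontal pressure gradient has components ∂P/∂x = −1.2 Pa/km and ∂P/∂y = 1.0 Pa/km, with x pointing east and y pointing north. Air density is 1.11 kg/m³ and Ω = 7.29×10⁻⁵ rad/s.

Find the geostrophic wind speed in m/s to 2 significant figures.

12 m/s

Coriolis parameter at 56°S:
f = 2Ω sin φ = 2 × 7.29×10⁻⁵ × sin 56° = 1.21×10⁻⁴ s⁻¹
In the Southern Hemisphere f is negative: f = −1.21×10⁻⁴ s⁻¹.
Component geostrophic relations (x east, y north):
u_g = −(1/(fρ)) ∂P/∂y,  v_g = (1/(fρ)) ∂P/∂x
u_g = −(1.0×10⁻³)/(−1.21×10⁻⁴ × 1.11) = 7.45 m/s;  v_g = (−1.2×10⁻³)/(−1.21×10⁻⁴ × 1.11) = 8.94 m/s
|V_g| = √(u_g² + v_g²) = 11.6 m/s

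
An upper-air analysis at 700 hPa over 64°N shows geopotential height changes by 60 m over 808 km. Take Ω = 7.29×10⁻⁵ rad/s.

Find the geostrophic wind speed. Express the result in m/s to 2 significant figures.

Coriolis parameter at 64°N:
f = 2Ω sin φ = 2 × 7.29×10⁻⁵ × sin 64° = 1.31×10⁻⁴ s⁻¹
Height gradient: |∂Z/∂n| = 60 m / 808000 m = 7.43×10⁻⁵
On a pressure surface, geostrophic balance gives V_g = (g/f)|∂Z/∂n|:
V_g = 9.81 × 7.43×10⁻⁵ / 1.31×10⁻⁴ = 5.56 m/s

5.6 m/s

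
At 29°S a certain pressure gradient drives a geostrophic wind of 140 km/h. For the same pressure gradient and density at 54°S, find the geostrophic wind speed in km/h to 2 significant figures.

84 km/h

With the same pressure gradient and density, V_g ∝ 1/f ∝ 1/sin φ.
V₂ = V₁ · sin φ₁ / sin φ₂ = 140 × sin 29° / sin 54°
V₂ = 140 × 0.4848/0.8090 = 84 km/h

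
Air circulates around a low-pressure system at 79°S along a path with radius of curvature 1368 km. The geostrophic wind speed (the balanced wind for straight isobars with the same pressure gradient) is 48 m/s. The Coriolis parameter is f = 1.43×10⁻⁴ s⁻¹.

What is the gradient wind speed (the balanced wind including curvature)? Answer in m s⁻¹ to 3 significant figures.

39.9 m s⁻¹

Around a low, centrifugal force acts outward with Coriolis, so pressure-gradient force balances both:
(1/ρ)|∂P/∂n| = fV + V²/R  →  V² + fR·V − fR·V_g = 0
With fR = 1.43×10⁻⁴ × 1368×10³ m = 196 m/s:
V = [−fR + √((fR)² + 4 fR V_g)]/2 = [−196 + √(196² + 4×196×48)]/2 = 39.9 m/s
Subgeostrophic (V < V_g = 48 m/s), as expected around a low.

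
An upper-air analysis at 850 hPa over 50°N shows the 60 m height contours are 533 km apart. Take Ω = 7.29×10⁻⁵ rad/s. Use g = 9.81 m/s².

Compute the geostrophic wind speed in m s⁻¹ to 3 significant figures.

9.89 m s⁻¹

Coriolis parameter at 50°N:
f = 2Ω sin φ = 2 × 7.29×10⁻⁵ × sin 50° = 1.12×10⁻⁴ s⁻¹
Height gradient: |∂Z/∂n| = 60 m / 533000 m = 1.13×10⁻⁴
On a pressure surface, geostrophic balance gives V_g = (g/f)|∂Z/∂n|:
V_g = 9.81 × 1.13×10⁻⁴ / 1.12×10⁻⁴ = 9.89 m/s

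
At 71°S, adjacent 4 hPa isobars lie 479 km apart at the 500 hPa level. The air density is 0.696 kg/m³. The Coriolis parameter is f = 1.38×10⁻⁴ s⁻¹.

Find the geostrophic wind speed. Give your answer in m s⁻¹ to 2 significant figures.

8.7 m s⁻¹

Pressure gradient: |∂P/∂n| = 400 Pa / 479000 m = 8.35×10⁻⁴ Pa/m
Geostrophic balance (pressure-gradient force = Coriolis force):
V_g = (1/(fρ)) |∂P/∂n| = 8.35×10⁻⁴ / (1.38×10⁻⁴ × 0.696) = 8.69 m/s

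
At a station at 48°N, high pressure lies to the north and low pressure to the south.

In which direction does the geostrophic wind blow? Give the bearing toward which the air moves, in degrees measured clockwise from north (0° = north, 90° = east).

The pressure-gradient force points toward the south (bearing 180°).
Geostrophic balance: in the Northern Hemisphere the Coriolis force deflects motion to the right, so the geostrophic wind blows 90° to the right of the pressure-gradient force (low pressure on the left).
Rotating 180° by 90° clockwise gives 270° — the wind blows toward the west.

270°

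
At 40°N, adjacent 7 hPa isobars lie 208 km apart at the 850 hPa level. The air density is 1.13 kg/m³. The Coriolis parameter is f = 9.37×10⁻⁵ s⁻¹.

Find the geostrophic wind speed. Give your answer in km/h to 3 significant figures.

Pressure gradient: |∂P/∂n| = 700 Pa / 208000 m = 3.37×10⁻³ Pa/m
Geostrophic balance (pressure-gradient force = Coriolis force):
V_g = (1/(fρ)) |∂P/∂n| = 3.37×10⁻³ / (9.37×10⁻⁵ × 1.13) = 31.8 m/s
Converting: 31.8 m/s × 3.6 = 114 km/h

114 km/h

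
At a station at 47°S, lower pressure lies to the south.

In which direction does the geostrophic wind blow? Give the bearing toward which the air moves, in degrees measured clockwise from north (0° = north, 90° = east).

090°

The pressure-gradient force points toward the south (bearing 180°).
Geostrophic balance: in the Southern Hemisphere the Coriolis force deflects motion to the left, so the geostrophic wind blows 90° to the left of the pressure-gradient force (low pressure on the right).
Rotating 180° by 90° counterclockwise gives 090° — the wind blows toward the east.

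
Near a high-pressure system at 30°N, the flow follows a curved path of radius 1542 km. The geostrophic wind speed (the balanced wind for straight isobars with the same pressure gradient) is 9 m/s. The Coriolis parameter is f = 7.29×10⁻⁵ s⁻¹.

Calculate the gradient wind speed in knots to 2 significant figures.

19 knots

Around a high, pressure-gradient force acts outward with centrifugal, so Coriolis balances both:
fV = (1/ρ)|∂P/∂n| + V²/R  →  V² − fR·V + fR·V_g = 0
With fR = 7.29×10⁻⁵ × 1542×10³ m = 112 m/s:
V = [fR − √((fR)² − 4 fR V_g)]/2 = [112 − √(112² − 4×112×9)]/2 = 9.87 m/s
Supergeostrophic (V > V_g = 9 m/s), as expected around a high.
Converting: 9.87 m/s × 1.944 = 19 knots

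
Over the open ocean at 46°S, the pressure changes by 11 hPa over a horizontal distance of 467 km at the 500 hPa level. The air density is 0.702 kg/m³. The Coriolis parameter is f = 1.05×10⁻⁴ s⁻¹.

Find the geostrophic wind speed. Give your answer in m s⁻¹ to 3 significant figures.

Pressure gradient: |∂P/∂n| = 1100 Pa / 467000 m = 2.36×10⁻³ Pa/m
Geostrophic balance (pressure-gradient force = Coriolis force):
V_g = (1/(fρ)) |∂P/∂n| = 2.36×10⁻³ / (1.05×10⁻⁴ × 0.702) = 32.0 m/s

32.0 m s⁻¹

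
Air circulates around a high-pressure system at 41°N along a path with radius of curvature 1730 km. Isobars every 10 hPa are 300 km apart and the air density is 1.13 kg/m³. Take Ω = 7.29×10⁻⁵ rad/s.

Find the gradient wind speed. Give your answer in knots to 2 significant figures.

Coriolis parameter at 41°N:
f = 2Ω sin φ = 2 × 7.29×10⁻⁵ × sin 41° = 9.57×10⁻⁵ s⁻¹
Pressure gradient: |∂P/∂n| = 1000 Pa / 300000 m = 3.33×10⁻³ Pa/m
Geostrophic speed: V_g = |∂P/∂n|/(fρ) = 3.33×10⁻³/(9.57×10⁻⁵ × 1.13) = 30.8 m/s
Around a high, pressure-gradient force acts outward with centrifugal, so Coriolis balances both:
fV = (1/ρ)|∂P/∂n| + V²/R  →  V² − fR·V + fR·V_g = 0
With fR = 9.57×10⁻⁵ × 1730×10³ m = 165 m/s:
V = [fR − √((fR)² − 4 fR V_g)]/2 = [165 − √(165² − 4×165×30.8)]/2 = 41 m/s
Supergeostrophic (V > V_g = 30.8 m/s), as expected around a high.
Converting: 41 m/s × 1.944 = 80 knots

80 knots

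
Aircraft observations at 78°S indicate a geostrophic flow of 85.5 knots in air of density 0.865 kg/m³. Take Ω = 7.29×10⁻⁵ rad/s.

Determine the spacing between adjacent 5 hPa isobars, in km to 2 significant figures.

Coriolis parameter at 78°S:
f = 2Ω sin φ = 2 × 7.29×10⁻⁵ × sin 78° = 1.43×10⁻⁴ s⁻¹
Wind speed in SI: 85.5 knots = 44.0 m/s
Geostrophic balance rearranged: |∂P/∂n| = f ρ V_g
|∂P/∂n| = 1.43×10⁻⁴ × 0.865 × 44.0 = 5.43×10⁻³ Pa/m
Isobar spacing: Δn = ΔP/|∂P/∂n| = 500 Pa / 5.43×10⁻³ Pa/m = 92148 m ≈ 92 km

92 km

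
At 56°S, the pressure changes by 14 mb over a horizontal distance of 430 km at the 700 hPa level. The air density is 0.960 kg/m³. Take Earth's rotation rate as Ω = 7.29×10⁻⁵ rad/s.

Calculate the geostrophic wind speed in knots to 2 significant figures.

55 knots

Coriolis parameter at 56°S:
f = 2Ω sin φ = 2 × 7.29×10⁻⁵ × sin 56° = 1.21×10⁻⁴ s⁻¹
Pressure gradient: |∂P/∂n| = 1400 Pa / 430000 m = 3.26×10⁻³ Pa/m
Geostrophic balance (pressure-gradient force = Coriolis force):
V_g = (1/(fρ)) |∂P/∂n| = 3.26×10⁻³ / (1.21×10⁻⁴ × 0.960) = 28.1 m/s
Converting: 28.1 m/s × 1.944 = 55 knots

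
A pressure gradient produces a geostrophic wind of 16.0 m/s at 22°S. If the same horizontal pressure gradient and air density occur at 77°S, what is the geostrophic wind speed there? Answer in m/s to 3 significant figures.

6.15 m/s

With the same pressure gradient and density, V_g ∝ 1/f ∝ 1/sin φ.
V₂ = V₁ · sin φ₁ / sin φ₂ = 16.0 × sin 22° / sin 77°
V₂ = 16.0 × 0.3746/0.9744 = 6.15 m/s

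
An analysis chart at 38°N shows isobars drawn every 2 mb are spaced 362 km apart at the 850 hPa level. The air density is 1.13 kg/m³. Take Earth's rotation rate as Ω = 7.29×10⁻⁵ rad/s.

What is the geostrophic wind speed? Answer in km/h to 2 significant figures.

20 km/h

Coriolis parameter at 38°N:
f = 2Ω sin φ = 2 × 7.29×10⁻⁵ × sin 38° = 8.98×10⁻⁵ s⁻¹
Pressure gradient: |∂P/∂n| = 200 Pa / 362000 m = 5.52×10⁻⁴ Pa/m
Geostrophic balance (pressure-gradient force = Coriolis force):
V_g = (1/(fρ)) |∂P/∂n| = 5.52×10⁻⁴ / (8.98×10⁻⁵ × 1.13) = 5.45 m/s
Converting: 5.45 m/s × 3.6 = 20 km/h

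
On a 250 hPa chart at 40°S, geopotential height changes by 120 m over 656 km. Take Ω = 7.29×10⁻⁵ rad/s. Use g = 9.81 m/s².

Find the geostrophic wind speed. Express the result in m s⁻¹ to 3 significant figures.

19.1 m s⁻¹

Coriolis parameter at 40°S:
f = 2Ω sin φ = 2 × 7.29×10⁻⁵ × sin 40° = 9.37×10⁻⁵ s⁻¹
Height gradient: |∂Z/∂n| = 120 m / 656000 m = 1.83×10⁻⁴
On a pressure surface, geostrophic balance gives V_g = (g/f)|∂Z/∂n|:
V_g = 9.81 × 1.83×10⁻⁴ / 9.37×10⁻⁵ = 19.1 m/s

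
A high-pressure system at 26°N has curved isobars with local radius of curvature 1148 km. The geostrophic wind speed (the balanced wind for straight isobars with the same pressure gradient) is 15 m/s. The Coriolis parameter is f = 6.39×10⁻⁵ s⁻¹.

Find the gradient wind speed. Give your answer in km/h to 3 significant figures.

Around a high, pressure-gradient force acts outward with centrifugal, so Coriolis balances both:
fV = (1/ρ)|∂P/∂n| + V²/R  →  V² − fR·V + fR·V_g = 0
With fR = 6.39×10⁻⁵ × 1148×10³ m = 73.4 m/s:
V = [fR − √((fR)² − 4 fR V_g)]/2 = [73.4 − √(73.4² − 4×73.4×15)]/2 = 21 m/s
Supergeostrophic (V > V_g = 15 m/s), as expected around a high.
Converting: 21 m/s × 3.6 = 75.7 km/h

75.7 km/h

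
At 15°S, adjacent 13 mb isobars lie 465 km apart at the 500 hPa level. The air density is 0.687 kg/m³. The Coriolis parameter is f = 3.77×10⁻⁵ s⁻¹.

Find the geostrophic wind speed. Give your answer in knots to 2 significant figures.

Pressure gradient: |∂P/∂n| = 1300 Pa / 465000 m = 2.80×10⁻³ Pa/m
Geostrophic balance (pressure-gradient force = Coriolis force):
V_g = (1/(fρ)) |∂P/∂n| = 2.80×10⁻³ / (3.77×10⁻⁵ × 0.687) = 108 m/s
Converting: 108 m/s × 1.944 = 210 knots

210 knots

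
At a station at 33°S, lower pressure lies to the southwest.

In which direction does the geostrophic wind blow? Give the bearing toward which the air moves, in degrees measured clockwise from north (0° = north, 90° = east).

135°

The pressure-gradient force points toward the southwest (bearing 225°).
Geostrophic balance: in the Southern Hemisphere the Coriolis force deflects motion to the left, so the geostrophic wind blows 90° to the left of the pressure-gradient force (low pressure on the right).
Rotating 225° by 90° counterclockwise gives 135° — the wind blows toward the southeast.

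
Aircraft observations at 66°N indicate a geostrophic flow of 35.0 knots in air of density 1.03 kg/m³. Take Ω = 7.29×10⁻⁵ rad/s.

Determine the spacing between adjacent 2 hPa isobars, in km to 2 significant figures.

Coriolis parameter at 66°N:
f = 2Ω sin φ = 2 × 7.29×10⁻⁵ × sin 66° = 1.33×10⁻⁴ s⁻¹
Wind speed in SI: 35.0 knots = 18.0 m/s
Geostrophic balance rearranged: |∂P/∂n| = f ρ V_g
|∂P/∂n| = 1.33×10⁻⁴ × 1.03 × 18.0 = 2.47×10⁻³ Pa/m
Isobar spacing: Δn = ΔP/|∂P/∂n| = 200 Pa / 2.47×10⁻³ Pa/m = 80965 m ≈ 81 km

81 km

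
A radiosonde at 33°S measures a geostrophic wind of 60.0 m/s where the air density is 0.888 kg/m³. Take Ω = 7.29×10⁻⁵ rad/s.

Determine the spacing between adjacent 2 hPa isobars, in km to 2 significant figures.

47 km

Coriolis parameter at 33°S:
f = 2Ω sin φ = 2 × 7.29×10⁻⁵ × sin 33° = 7.94×10⁻⁵ s⁻¹
Geostrophic balance rearranged: |∂P/∂n| = f ρ V_g
|∂P/∂n| = 7.94×10⁻⁵ × 0.888 × 60.0 = 4.23×10⁻³ Pa/m
Isobar spacing: Δn = ΔP/|∂P/∂n| = 200 Pa / 4.23×10⁻³ Pa/m = 47272 m ≈ 47 km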